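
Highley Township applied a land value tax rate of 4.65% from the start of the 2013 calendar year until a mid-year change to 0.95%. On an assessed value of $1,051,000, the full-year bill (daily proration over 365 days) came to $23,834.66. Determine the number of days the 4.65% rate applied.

130 days

Let d = days at the first rate; then 365 − d days at the second rate.
$1,051,000 × [4.65%·d + 0.95%·(365−d)] / 365 = $23,834.66
Solving gives d = 130, so the new rate took effect on May 11, 2013.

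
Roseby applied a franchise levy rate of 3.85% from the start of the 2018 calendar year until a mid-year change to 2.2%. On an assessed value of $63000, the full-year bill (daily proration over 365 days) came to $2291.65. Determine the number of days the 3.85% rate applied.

Let d = days at the first rate; then 365 − d days at the second rate.
$63000 × [3.85%·d + 2.2%·(365−d)] / 365 = $2291.65
Solving gives d = 318, so the new rate took effect on 15 November 2018.

318 days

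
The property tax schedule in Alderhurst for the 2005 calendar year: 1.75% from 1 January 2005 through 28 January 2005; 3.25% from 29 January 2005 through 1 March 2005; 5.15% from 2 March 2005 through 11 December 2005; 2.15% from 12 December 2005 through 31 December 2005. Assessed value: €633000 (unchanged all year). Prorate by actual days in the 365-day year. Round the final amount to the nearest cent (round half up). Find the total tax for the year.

€28853.53

1 January – 28 January 2005: 28 days at 1.75% → €633000 × 1.75% × 28/365 = €849.7808
29 January – 1 March 2005: 32 days at 3.25% → €633000 × 3.25% × 32/365 = €1803.6164
2 March – 11 December 2005: 285 days at 5.15% → €633000 × 5.15% × 285/365 = €25454.4041
12 December – 31 December 2005: 20 days at 2.15% → €633000 × 2.15% × 20/365 = €745.7260
Total = €28853.5274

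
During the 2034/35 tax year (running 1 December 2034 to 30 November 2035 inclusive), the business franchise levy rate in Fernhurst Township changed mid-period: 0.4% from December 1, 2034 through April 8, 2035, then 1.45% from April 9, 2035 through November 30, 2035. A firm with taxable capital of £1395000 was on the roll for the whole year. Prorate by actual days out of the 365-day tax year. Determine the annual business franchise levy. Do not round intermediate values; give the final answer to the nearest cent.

December 1, 2034 – April 8, 2035: 129 days at 0.4% → £1395000 × 0.4% × 129/365 = £1972.1096
April 9 – November 30, 2035: 236 days at 1.45% → £1395000 × 1.45% × 236/365 = £13078.6027
Total = £15050.7123

£15050.71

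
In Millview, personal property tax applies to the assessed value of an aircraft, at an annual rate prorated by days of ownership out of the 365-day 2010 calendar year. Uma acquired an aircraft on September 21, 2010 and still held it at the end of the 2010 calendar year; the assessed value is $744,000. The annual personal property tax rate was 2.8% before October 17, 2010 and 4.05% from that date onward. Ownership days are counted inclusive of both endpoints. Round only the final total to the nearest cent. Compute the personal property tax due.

September 21 – October 16, 2010: 26 days at 2.8% → $744,000 × 2.8% × 26/365 = $1,483.9233
October 17 – December 31, 2010: 76 days at 4.05% → $744,000 × 4.05% × 76/365 = $6,274.0603
Total = $7,757.9836

$7,757.98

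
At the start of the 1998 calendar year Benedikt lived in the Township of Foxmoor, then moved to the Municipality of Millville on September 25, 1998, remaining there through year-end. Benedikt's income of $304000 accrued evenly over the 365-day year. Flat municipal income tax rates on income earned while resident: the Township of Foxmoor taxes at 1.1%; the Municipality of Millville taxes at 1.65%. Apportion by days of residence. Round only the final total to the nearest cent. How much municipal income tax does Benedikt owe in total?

The Township of Foxmoor, January 1 – September 24, 1998: 267 days → $304000 × 1.1% × 267/365 = $2446.1589
The Municipality of Millville, September 25 – December 31, 1998: 98 days → $304000 × 1.65% × 98/365 = $1346.7616
Total = $3792.9205

$3792.92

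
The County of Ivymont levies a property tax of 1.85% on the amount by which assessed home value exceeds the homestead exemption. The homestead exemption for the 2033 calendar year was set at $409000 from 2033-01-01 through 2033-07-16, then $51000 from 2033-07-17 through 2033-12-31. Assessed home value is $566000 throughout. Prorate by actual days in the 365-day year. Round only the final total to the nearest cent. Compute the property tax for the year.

$5952.89

2033-01-01 to 2033-07-16: 197 days, exemption $409000 → ($566000 − $409000) × 1.85% × 197/365 = $1567.6342
2033-07-17 to 2033-12-31: 168 days, exemption $51000 → ($566000 − $51000) × 1.85% × 168/365 = $4385.2603
Total = $5952.8945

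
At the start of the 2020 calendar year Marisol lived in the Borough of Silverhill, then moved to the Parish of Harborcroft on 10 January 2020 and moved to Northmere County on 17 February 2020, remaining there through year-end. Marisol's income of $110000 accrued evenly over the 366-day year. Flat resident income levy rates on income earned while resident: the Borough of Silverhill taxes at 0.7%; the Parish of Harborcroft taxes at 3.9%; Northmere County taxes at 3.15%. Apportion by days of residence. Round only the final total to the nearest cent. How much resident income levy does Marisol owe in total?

$3484.39

The Borough of Silverhill, 1 January – 9 January 2020: 9 days → $110000 × 0.7% × 9/366 = $18.9344
The Parish of Harborcroft, 10 January – 16 February 2020: 38 days → $110000 × 3.9% × 38/366 = $445.4098
Northmere County, 17 February – 31 December 2020: 319 days → $110000 × 3.15% × 319/366 = $3020.0410
Total = $3484.3852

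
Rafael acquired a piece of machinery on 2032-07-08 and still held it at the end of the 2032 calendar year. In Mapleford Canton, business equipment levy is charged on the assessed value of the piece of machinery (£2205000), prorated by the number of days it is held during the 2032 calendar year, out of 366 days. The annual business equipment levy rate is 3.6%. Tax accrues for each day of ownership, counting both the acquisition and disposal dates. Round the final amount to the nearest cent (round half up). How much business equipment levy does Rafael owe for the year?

£38388.69

Days held (2032-07-08 to 2032-12-31): 177 out of 366
Tax = £2205000 × 3.6% × 177/366 = £38388.6885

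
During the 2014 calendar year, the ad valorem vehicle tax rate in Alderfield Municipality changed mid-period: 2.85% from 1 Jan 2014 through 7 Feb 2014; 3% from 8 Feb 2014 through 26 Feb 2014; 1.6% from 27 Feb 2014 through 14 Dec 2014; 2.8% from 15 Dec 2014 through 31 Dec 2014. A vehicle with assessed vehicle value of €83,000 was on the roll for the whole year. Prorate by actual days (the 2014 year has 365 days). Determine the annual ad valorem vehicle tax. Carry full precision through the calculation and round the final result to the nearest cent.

€1,542.89

1 Jan – 7 Feb 2014: 38 days at 2.85% → €83,000 × 2.85% × 38/365 = €246.2712
8 Feb – 26 Feb 2014: 19 days at 3% → €83,000 × 3% × 19/365 = €129.6164
27 Feb – 14 Dec 2014: 291 days at 1.6% → €83,000 × 1.6% × 291/365 = €1,058.7616
15 Dec – 31 Dec 2014: 17 days at 2.8% → €83,000 × 2.8% × 17/365 = €108.2411
Total = €1,542.8904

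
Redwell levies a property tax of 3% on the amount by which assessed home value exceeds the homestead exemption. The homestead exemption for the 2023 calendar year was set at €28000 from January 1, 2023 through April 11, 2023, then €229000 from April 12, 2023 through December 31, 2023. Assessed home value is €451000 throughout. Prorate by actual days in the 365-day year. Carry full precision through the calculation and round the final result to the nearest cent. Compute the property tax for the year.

€8328.58

January 1 – April 11, 2023: 101 days, exemption €28000 → (€451000 − €28000) × 3% × 101/365 = €3511.4795
April 12 – December 31, 2023: 264 days, exemption €229000 → (€451000 − €229000) × 3% × 264/365 = €4817.0959
Total = €8328.5753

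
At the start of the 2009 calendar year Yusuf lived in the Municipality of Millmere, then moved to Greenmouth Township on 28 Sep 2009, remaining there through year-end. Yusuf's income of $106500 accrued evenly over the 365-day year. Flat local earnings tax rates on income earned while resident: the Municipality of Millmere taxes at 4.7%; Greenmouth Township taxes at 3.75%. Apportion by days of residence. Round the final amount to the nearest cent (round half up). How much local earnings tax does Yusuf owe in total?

$4742.17

The Municipality of Millmere, 1 Jan – 27 Sep 2009: 270 days → $106500 × 4.7% × 270/365 = $3702.6986
Greenmouth Township, 28 Sep – 31 Dec 2009: 95 days → $106500 × 3.75% × 95/365 = $1039.4692
Total = $4742.1678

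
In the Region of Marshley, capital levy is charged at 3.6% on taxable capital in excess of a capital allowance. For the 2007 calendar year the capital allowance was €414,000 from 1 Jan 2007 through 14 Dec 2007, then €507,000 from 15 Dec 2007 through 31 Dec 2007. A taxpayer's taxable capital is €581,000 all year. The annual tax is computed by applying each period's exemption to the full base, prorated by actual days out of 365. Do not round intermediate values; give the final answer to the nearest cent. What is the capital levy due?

€5,856.07

1 Jan – 14 Dec 2007: 348 days, exemption €414,000 → (€581,000 − €414,000) × 3.6% × 348/365 = €5,731.9890
15 Dec – 31 Dec 2007: 17 days, exemption €507,000 → (€581,000 − €507,000) × 3.6% × 17/365 = €124.0767
Total = €5,856.0658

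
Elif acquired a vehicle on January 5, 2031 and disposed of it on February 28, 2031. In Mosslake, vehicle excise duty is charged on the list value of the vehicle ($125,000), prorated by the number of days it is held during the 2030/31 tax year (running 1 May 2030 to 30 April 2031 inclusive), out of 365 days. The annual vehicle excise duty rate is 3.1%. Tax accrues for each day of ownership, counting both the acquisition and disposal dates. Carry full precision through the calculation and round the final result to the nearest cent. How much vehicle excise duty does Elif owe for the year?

Days held (January 5 – February 28, 2031): 55 out of 365
Tax = $125,000 × 3.1% × 55/365 = $583.9041

$583.90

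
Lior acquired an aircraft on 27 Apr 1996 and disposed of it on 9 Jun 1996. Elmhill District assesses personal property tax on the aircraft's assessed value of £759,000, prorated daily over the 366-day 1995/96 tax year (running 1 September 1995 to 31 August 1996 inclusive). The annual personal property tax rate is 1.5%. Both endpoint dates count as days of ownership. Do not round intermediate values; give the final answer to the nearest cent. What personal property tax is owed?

£1,368.69

Days held (27 Apr – 9 Jun 1996): 44 out of 366
Tax = £759,000 × 1.5% × 44/366 = £1,368.6885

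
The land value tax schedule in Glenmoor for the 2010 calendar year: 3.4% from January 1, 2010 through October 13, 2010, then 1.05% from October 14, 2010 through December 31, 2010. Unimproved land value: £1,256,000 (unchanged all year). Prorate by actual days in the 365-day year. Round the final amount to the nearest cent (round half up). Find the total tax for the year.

£36,315.61

January 1 – October 13, 2010: 286 days at 3.4% → £1,256,000 × 3.4% × 286/365 = £33,461.2164
October 14 – December 31, 2010: 79 days at 1.05% → £1,256,000 × 1.05% × 79/365 = £2,854.3890
Total = £36,315.6055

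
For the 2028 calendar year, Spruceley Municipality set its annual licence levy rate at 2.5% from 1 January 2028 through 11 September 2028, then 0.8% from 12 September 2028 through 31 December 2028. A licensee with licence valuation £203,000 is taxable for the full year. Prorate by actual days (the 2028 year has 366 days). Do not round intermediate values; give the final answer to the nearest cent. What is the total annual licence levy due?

1 January – 11 September 2028: 255 days at 2.5% → £203,000 × 2.5% × 255/366 = £3,535.8607
12 September – 31 December 2028: 111 days at 0.8% → £203,000 × 0.8% × 111/366 = £492.5246
Total = £4,028.3852

£4,028.39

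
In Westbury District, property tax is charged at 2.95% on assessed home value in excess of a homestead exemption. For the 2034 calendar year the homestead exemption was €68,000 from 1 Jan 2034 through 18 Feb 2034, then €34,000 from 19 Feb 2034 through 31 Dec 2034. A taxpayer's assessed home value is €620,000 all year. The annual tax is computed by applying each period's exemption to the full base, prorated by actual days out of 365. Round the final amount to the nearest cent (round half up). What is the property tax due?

€17,152.35

1 Jan – 18 Feb 2034: 49 days, exemption €68,000 → (€620,000 − €68,000) × 2.95% × 49/365 = €2,186.0712
19 Feb – 31 Dec 2034: 316 days, exemption €34,000 → (€620,000 − €34,000) × 2.95% × 316/365 = €14,966.2795
Total = €17,152.3507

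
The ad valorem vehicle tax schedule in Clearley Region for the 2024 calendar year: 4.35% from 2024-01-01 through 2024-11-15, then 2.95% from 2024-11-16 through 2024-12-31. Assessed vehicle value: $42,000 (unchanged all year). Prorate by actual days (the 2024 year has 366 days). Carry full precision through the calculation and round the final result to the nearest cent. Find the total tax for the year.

2024-01-01 to 2024-11-15: 320 days at 4.35% → $42,000 × 4.35% × 320/366 = $1,597.3770
2024-11-16 to 2024-12-31: 46 days at 2.95% → $42,000 × 2.95% × 46/366 = $155.7213
Total = $1,753.0984

$1,753.10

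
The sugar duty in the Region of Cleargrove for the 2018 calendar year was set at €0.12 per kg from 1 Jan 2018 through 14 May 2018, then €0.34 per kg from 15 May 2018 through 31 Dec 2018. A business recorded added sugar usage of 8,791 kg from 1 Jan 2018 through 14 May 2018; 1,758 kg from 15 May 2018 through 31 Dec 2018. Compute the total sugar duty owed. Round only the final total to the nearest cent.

€1,652.64

1 Jan – 14 May 2018: 8,791 kg at €0.12/kg → €1,054.92
15 May – 31 Dec 2018: 1,758 kg at €0.34/kg → €597.72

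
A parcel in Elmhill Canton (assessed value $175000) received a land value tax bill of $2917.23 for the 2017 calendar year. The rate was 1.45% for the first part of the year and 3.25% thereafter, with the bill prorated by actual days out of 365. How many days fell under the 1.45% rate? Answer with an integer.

Let d = days at the first rate; then 365 − d days at the second rate.
$175000 × [1.45%·d + 3.25%·(365−d)] / 365 = $2917.23
Solving gives d = 321, so the new rate took effect on 18 November 2017.

321 days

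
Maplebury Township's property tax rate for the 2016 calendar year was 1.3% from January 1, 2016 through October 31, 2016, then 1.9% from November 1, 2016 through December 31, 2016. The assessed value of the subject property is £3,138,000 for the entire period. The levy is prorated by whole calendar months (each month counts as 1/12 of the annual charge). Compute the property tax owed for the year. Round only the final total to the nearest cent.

January 1 – October 31, 2016: 10 months at 1.3% → £3,138,000 × 1.3% × 10/12 = £33,995.0000
November 1 – December 31, 2016: 2 months at 1.9% → £3,138,000 × 1.9% × 2/12 = £9,937.0000
Total = £43,932.0000

£43,932.00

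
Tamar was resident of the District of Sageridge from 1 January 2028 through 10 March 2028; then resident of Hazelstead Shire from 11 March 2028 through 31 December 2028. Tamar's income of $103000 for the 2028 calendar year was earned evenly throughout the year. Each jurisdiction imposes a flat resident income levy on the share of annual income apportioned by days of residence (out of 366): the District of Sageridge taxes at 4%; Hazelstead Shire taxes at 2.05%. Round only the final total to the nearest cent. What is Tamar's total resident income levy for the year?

$2495.64

The District of Sageridge, 1 January – 10 March 2028: 70 days → $103000 × 4% × 70/366 = $787.9781
Hazelstead Shire, 11 March – 31 December 2028: 296 days → $103000 × 2.05% × 296/366 = $1707.6612
Total = $2495.6393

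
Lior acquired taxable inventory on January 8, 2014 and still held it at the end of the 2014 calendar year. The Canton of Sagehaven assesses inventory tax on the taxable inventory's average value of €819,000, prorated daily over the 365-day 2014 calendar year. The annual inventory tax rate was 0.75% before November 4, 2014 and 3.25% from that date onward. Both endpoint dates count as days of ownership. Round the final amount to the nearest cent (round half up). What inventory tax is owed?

€9,278.26

January 8 – November 3, 2014: 300 days at 0.75% → €819,000 × 0.75% × 300/365 = €5,048.6301
November 4 – December 31, 2014: 58 days at 3.25% → €819,000 × 3.25% × 58/365 = €4,229.6301
Total = €9,278.2603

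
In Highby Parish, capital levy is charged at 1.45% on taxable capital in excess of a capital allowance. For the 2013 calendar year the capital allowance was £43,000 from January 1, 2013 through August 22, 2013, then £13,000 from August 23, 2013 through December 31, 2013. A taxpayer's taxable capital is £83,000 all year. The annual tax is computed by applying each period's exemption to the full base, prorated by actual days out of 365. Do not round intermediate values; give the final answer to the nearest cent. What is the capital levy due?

£736.12

January 1 – August 22, 2013: 234 days, exemption £43,000 → (£83,000 − £43,000) × 1.45% × 234/365 = £371.8356
August 23 – December 31, 2013: 131 days, exemption £13,000 → (£83,000 − £13,000) × 1.45% × 131/365 = £364.2877
Total = £736.1233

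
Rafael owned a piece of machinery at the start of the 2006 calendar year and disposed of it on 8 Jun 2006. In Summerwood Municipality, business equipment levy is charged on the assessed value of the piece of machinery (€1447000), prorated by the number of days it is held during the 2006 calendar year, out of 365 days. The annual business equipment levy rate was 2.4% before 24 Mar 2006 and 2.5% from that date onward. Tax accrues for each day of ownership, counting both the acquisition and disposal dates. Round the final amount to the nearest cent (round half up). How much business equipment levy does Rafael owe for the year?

€15433.35

1 Jan – 23 Mar 2006: 82 days at 2.4% → €1447000 × 2.4% × 82/365 = €7801.9068
24 Mar – 8 Jun 2006: 77 days at 2.5% → €1447000 × 2.5% × 77/365 = €7631.4384
Total = €15433.3452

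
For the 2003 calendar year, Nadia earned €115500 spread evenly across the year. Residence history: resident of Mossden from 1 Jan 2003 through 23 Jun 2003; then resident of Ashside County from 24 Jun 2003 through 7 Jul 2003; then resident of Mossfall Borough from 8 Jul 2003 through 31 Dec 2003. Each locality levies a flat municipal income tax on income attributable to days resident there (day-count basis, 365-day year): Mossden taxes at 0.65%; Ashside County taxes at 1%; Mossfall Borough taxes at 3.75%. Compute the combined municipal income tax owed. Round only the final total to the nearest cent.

€2502.55

Mossden, 1 Jan – 23 Jun 2003: 174 days → €115500 × 0.65% × 174/365 = €357.8918
Ashside County, 24 Jun – 7 Jul 2003: 14 days → €115500 × 1% × 14/365 = €44.3014
Mossfall Borough, 8 Jul – 31 Dec 2003: 177 days → €115500 × 3.75% × 177/365 = €2100.3596
Total = €2502.5527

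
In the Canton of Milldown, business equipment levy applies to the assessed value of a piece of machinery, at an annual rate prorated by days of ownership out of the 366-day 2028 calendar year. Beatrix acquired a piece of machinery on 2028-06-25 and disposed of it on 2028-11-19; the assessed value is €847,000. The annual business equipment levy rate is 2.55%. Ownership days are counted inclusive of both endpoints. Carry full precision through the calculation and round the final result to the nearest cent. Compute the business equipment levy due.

Days held (2028-06-25 to 2028-11-19): 148 out of 366
Tax = €847,000 × 2.55% × 148/366 = €8,733.8197

€8,733.82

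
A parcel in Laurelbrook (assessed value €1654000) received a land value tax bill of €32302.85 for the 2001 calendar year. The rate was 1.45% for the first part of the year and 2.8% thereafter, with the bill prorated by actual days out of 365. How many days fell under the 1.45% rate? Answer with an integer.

Let d = days at the first rate; then 365 − d days at the second rate.
€1654000 × [1.45%·d + 2.8%·(365−d)] / 365 = €32302.85
Solving gives d = 229, so the new rate took effect on 18 Aug 2001.

229 days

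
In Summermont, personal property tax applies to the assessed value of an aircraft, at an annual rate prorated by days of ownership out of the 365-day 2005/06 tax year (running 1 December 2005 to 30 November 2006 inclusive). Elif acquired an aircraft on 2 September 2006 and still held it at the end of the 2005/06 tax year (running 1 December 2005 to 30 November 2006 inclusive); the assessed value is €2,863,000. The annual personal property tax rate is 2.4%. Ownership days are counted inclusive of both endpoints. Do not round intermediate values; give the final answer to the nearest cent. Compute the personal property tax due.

Days held (2 September – 30 November 2006): 90 out of 365
Tax = €2,863,000 × 2.4% × 90/365 = €16,942.6849

€16,942.68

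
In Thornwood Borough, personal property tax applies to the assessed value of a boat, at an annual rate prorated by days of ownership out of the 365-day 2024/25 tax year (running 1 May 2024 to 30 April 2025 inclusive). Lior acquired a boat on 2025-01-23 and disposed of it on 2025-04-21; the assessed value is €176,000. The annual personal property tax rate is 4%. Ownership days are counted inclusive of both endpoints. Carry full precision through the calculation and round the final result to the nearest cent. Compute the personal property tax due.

Days held (2025-01-23 to 2025-04-21): 89 out of 365
Tax = €176,000 × 4% × 89/365 = €1,716.6027

€1,716.60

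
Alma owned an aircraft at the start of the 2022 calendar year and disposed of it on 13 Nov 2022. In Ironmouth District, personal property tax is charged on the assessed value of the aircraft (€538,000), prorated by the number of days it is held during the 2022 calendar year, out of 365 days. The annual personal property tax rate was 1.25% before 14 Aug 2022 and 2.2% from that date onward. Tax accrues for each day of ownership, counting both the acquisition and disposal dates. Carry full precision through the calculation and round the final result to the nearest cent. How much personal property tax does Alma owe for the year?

€7,128.87

1 Jan – 13 Aug 2022: 225 days at 1.25% → €538,000 × 1.25% × 225/365 = €4,145.5479
14 Aug – 13 Nov 2022: 92 days at 2.2% → €538,000 × 2.2% × 92/365 = €2,983.3205
Total = €7,128.8685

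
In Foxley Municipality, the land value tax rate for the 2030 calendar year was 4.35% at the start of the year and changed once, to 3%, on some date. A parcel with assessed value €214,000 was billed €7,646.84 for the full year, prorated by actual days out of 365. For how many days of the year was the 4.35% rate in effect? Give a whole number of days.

Let d = days at the first rate; then 365 − d days at the second rate.
€214,000 × [4.35%·d + 3%·(365−d)] / 365 = €7,646.84
Solving gives d = 155, so the new rate took effect on 5 Jun 2030.

155 days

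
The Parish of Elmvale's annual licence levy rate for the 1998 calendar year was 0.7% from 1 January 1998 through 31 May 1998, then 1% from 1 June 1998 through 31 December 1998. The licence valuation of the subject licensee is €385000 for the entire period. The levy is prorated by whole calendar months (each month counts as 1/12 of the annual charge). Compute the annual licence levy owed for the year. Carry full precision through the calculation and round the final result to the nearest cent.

€3368.75

1 January – 31 May 1998: 5 months at 0.7% → €385000 × 0.7% × 5/12 = €1122.9167
1 June – 31 December 1998: 7 months at 1% → €385000 × 1% × 7/12 = €2245.8333
Total = €3368.7500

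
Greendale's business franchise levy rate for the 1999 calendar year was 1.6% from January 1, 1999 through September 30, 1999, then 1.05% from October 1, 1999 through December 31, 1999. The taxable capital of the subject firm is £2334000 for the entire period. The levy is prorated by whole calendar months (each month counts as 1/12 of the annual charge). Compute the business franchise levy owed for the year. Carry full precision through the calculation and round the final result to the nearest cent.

£34134.75

January 1 – September 30, 1999: 9 months at 1.6% → £2334000 × 1.6% × 9/12 = £28008.0000
October 1 – December 31, 1999: 3 months at 1.05% → £2334000 × 1.05% × 3/12 = £6126.7500
Total = £34134.7500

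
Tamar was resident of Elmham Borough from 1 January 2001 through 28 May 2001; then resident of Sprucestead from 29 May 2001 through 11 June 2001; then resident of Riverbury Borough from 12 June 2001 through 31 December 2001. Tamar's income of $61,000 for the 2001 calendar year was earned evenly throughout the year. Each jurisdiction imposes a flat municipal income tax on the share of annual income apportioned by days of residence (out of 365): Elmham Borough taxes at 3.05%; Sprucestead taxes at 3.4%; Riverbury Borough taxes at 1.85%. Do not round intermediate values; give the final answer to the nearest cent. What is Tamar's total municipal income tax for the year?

Elmham Borough, 1 January – 28 May 2001: 148 days → $61,000 × 3.05% × 148/365 = $754.3945
Sprucestead, 29 May – 11 June 2001: 14 days → $61,000 × 3.4% × 14/365 = $79.5507
Riverbury Borough, 12 June – 31 December 2001: 203 days → $61,000 × 1.85% × 203/365 = $627.6315
Total = $1,461.5767

$1,461.58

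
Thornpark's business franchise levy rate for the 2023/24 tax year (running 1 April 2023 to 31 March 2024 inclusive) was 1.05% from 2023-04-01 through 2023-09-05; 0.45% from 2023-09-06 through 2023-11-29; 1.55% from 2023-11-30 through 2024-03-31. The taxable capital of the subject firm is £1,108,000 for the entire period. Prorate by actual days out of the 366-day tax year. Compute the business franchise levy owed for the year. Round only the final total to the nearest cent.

£11,951.87

2023-04-01 to 2023-09-05: 158 days at 1.05% → £1,108,000 × 1.05% × 158/366 = £5,022.3279
2023-09-06 to 2023-11-29: 85 days at 0.45% → £1,108,000 × 0.45% × 85/366 = £1,157.9508
2023-11-30 to 2024-03-31: 123 days at 1.55% → £1,108,000 × 1.55% × 123/366 = £5,771.5902
Total = £11,951.8689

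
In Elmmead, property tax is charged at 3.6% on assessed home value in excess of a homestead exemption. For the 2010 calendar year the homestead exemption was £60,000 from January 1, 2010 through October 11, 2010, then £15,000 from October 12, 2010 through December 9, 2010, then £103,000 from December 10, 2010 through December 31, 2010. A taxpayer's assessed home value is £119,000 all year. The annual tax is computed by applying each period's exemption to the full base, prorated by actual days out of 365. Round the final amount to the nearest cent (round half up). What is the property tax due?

January 1 – October 11, 2010: 284 days, exemption £60,000 → (£119,000 − £60,000) × 3.6% × 284/365 = £1,652.6466
October 12 – December 9, 2010: 59 days, exemption £15,000 → (£119,000 − £15,000) × 3.6% × 59/365 = £605.1945
December 10 – December 31, 2010: 22 days, exemption £103,000 → (£119,000 − £103,000) × 3.6% × 22/365 = £34.7178
Total = £2,292.5589

£2,292.56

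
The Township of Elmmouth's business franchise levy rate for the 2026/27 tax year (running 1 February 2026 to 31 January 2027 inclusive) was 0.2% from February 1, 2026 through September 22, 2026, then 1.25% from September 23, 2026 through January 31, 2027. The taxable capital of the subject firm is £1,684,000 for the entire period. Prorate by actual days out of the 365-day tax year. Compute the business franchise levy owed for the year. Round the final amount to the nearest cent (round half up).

February 1 – September 22, 2026: 234 days at 0.2% → £1,684,000 × 0.2% × 234/365 = £2,159.2110
September 23, 2026 – January 31, 2027: 131 days at 1.25% → £1,684,000 × 1.25% × 131/365 = £7,554.9315
Total = £9,714.1425

£9,714.14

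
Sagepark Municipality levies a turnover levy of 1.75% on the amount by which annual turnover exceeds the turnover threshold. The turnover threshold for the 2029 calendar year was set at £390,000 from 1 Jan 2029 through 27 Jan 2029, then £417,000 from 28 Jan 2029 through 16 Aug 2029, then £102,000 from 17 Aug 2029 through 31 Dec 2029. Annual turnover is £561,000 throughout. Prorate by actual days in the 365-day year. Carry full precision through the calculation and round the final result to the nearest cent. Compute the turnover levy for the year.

£4,624.03

1 Jan – 27 Jan 2029: 27 days, exemption £390,000 → (£561,000 − £390,000) × 1.75% × 27/365 = £221.3630
28 Jan – 16 Aug 2029: 201 days, exemption £417,000 → (£561,000 − £417,000) × 1.75% × 201/365 = £1,387.7260
17 Aug – 31 Dec 2029: 137 days, exemption £102,000 → (£561,000 − £102,000) × 1.75% × 137/365 = £3,014.9384
Total = £4,624.0274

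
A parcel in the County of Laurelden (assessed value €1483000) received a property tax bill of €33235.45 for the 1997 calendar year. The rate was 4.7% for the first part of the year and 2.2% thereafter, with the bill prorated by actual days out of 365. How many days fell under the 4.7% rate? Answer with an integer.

Let d = days at the first rate; then 365 − d days at the second rate.
€1483000 × [4.7%·d + 2.2%·(365−d)] / 365 = €33235.45
Solving gives d = 6, so the new rate took effect on January 7, 1997.

6 days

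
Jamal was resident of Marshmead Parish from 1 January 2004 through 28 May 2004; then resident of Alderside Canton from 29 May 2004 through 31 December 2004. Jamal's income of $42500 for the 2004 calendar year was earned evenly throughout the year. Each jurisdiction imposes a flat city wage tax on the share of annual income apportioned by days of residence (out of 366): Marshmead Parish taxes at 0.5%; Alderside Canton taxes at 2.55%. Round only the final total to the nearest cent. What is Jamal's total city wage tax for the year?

Marshmead Parish, 1 January – 28 May 2004: 149 days → $42500 × 0.5% × 149/366 = $86.5096
Alderside Canton, 29 May – 31 December 2004: 217 days → $42500 × 2.55% × 217/366 = $642.5512
Total = $729.0608

$729.06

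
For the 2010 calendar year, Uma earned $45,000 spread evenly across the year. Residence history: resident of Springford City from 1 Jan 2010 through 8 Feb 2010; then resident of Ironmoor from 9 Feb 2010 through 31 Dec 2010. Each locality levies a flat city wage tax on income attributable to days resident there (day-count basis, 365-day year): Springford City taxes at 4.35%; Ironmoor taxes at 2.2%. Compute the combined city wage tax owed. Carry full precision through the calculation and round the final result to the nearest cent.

$1,093.38

Springford City, 1 Jan – 8 Feb 2010: 39 days → $45,000 × 4.35% × 39/365 = $209.1575
Ironmoor, 9 Feb – 31 Dec 2010: 326 days → $45,000 × 2.2% × 326/365 = $884.2192
Total = $1,093.3767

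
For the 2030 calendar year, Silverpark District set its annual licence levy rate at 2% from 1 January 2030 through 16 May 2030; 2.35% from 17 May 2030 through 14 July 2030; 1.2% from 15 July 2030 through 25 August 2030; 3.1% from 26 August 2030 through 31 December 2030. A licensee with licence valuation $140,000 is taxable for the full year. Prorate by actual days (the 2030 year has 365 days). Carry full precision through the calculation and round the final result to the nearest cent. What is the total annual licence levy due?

1 January – 16 May 2030: 136 days at 2% → $140,000 × 2% × 136/365 = $1,043.2877
17 May – 14 July 2030: 59 days at 2.35% → $140,000 × 2.35% × 59/365 = $531.8082
15 July – 25 August 2030: 42 days at 1.2% → $140,000 × 1.2% × 42/365 = $193.3151
26 August – 31 December 2030: 128 days at 3.1% → $140,000 × 3.1% × 128/365 = $1,521.9726
Total = $3,290.3836

$3,290.38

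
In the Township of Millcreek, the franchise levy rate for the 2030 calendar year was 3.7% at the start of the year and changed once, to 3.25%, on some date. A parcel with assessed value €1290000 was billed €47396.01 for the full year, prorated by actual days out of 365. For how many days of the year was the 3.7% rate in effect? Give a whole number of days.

344 days

Let d = days at the first rate; then 365 − d days at the second rate.
€1290000 × [3.7%·d + 3.25%·(365−d)] / 365 = €47396.01
Solving gives d = 344, so the new rate took effect on 11 December 2030.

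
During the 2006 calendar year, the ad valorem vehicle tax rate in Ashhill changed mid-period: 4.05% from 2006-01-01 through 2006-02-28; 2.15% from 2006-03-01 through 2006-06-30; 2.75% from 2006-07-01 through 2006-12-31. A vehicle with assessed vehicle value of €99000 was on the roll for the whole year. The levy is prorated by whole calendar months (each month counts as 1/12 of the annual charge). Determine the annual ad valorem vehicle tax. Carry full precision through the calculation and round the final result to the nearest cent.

2006-01-01 to 2006-02-28: 2 months at 4.05% → €99000 × 4.05% × 2/12 = €668.2500
2006-03-01 to 2006-06-30: 4 months at 2.15% → €99000 × 2.15% × 4/12 = €709.5000
2006-07-01 to 2006-12-31: 6 months at 2.75% → €99000 × 2.75% × 6/12 = €1361.2500
Total = €2739.0000

€2739.00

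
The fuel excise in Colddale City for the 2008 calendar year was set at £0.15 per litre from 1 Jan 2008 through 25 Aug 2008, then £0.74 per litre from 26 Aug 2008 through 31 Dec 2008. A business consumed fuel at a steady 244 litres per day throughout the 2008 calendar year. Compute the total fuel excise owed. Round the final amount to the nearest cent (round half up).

£31,822.48

1 Jan – 25 Aug 2008: 238 days × 244 litres/day = 58,072 litres at £0.15/litre → £8,710.80
26 Aug – 31 Dec 2008: 128 days × 244 litres/day = 31,232 litres at £0.74/litre → £23,111.68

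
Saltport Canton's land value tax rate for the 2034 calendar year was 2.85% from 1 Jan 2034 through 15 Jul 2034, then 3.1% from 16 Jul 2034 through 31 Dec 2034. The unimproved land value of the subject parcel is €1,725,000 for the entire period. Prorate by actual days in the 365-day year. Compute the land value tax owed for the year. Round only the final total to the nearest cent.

1 Jan – 15 Jul 2034: 196 days at 2.85% → €1,725,000 × 2.85% × 196/365 = €26,399.5890
16 Jul – 31 Dec 2034: 169 days at 3.1% → €1,725,000 × 3.1% × 169/365 = €24,759.6575
Total = €51,159.2466

€51,159.25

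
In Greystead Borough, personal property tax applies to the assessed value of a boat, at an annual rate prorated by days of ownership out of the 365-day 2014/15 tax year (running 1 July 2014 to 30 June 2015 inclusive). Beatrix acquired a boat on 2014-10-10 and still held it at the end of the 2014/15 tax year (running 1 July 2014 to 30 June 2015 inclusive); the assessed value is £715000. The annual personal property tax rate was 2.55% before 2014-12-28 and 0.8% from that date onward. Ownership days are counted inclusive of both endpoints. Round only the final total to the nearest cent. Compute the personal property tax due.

£6845.39

2014-10-10 to 2014-12-27: 79 days at 2.55% → £715000 × 2.55% × 79/365 = £3946.2123
2014-12-28 to 2015-06-30: 185 days at 0.8% → £715000 × 0.8% × 185/365 = £2899.1781
Total = £6845.3904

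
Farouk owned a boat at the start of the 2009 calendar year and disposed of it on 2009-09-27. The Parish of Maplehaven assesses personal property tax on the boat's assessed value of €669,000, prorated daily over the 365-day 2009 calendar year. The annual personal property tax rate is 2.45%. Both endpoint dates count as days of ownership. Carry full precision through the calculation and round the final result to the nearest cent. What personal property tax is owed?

€12,124.48

Days held (2009-01-01 to 2009-09-27): 270 out of 365
Tax = €669,000 × 2.45% × 270/365 = €12,124.4795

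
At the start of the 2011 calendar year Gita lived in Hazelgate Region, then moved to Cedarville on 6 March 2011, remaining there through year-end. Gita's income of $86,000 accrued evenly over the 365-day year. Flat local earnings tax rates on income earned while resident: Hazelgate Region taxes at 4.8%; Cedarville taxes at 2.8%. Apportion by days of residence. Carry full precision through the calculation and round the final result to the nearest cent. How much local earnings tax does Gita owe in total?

$2,709.59

Hazelgate Region, 1 January – 5 March 2011: 64 days → $86,000 × 4.8% × 64/365 = $723.8137
Cedarville, 6 March – 31 December 2011: 301 days → $86,000 × 2.8% × 301/365 = $1,985.7753
Total = $2,709.5890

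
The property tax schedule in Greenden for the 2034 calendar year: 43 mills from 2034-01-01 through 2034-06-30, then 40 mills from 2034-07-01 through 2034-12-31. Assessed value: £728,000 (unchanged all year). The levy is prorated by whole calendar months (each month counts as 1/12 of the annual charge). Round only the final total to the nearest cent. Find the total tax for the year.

£30,212.00

2034-01-01 to 2034-06-30: 6 months at 43 mills → £728,000 × 4.3% × 6/12 = £15,652.0000
2034-07-01 to 2034-12-31: 6 months at 40 mills → £728,000 × 4% × 6/12 = £14,560.0000
Total = £30,212.0000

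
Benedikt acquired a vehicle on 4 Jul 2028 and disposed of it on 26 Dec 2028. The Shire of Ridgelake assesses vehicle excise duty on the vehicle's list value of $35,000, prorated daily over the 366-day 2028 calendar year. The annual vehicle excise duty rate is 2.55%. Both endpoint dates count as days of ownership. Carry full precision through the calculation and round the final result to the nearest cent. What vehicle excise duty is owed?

$429.18

Days held (4 Jul – 26 Dec 2028): 176 out of 366
Tax = $35,000 × 2.55% × 176/366 = $429.1803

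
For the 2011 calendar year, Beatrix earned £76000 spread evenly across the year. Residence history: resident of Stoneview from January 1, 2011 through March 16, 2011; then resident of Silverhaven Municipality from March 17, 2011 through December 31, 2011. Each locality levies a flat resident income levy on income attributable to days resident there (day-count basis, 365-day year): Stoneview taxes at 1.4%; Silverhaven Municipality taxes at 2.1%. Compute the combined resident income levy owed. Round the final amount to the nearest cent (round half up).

Stoneview, January 1 – March 16, 2011: 75 days → £76000 × 1.4% × 75/365 = £218.6301
Silverhaven Municipality, March 17 – December 31, 2011: 290 days → £76000 × 2.1% × 290/365 = £1268.0548
Total = £1486.6849

£1486.68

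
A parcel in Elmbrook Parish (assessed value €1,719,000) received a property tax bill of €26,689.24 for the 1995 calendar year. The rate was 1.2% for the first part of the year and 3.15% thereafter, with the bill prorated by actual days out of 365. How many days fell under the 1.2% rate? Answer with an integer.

299 days

Let d = days at the first rate; then 365 − d days at the second rate.
€1,719,000 × [1.2%·d + 3.15%·(365−d)] / 365 = €26,689.24
Solving gives d = 299, so the new rate took effect on October 27, 1995.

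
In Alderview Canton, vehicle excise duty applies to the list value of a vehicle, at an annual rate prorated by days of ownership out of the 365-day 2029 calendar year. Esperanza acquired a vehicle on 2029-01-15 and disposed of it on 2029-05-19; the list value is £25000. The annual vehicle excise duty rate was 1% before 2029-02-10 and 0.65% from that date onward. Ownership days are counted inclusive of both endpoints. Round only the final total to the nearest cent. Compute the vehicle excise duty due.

2029-01-15 to 2029-02-09: 26 days at 1% → £25000 × 1% × 26/365 = £17.8082
2029-02-10 to 2029-05-19: 99 days at 0.65% → £25000 × 0.65% × 99/365 = £44.0753
Total = £61.8836

£61.88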